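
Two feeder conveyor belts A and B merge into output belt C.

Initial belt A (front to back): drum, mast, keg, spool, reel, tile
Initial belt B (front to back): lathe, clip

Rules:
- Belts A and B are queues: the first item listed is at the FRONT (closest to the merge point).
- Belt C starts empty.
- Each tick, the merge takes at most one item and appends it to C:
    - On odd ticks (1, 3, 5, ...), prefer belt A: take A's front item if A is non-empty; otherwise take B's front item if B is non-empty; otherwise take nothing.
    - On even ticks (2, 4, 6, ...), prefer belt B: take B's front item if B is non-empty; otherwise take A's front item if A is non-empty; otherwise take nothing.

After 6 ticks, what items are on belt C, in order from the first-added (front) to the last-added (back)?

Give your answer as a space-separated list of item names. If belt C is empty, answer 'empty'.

Tick 1: prefer A, take drum from A; A=[mast,keg,spool,reel,tile] B=[lathe,clip] C=[drum]
Tick 2: prefer B, take lathe from B; A=[mast,keg,spool,reel,tile] B=[clip] C=[drum,lathe]
Tick 3: prefer A, take mast from A; A=[keg,spool,reel,tile] B=[clip] C=[drum,lathe,mast]
Tick 4: prefer B, take clip from B; A=[keg,spool,reel,tile] B=[-] C=[drum,lathe,mast,clip]
Tick 5: prefer A, take keg from A; A=[spool,reel,tile] B=[-] C=[drum,lathe,mast,clip,keg]
Tick 6: prefer B, take spool from A; A=[reel,tile] B=[-] C=[drum,lathe,mast,clip,keg,spool]

Answer: drum lathe mast clip keg spool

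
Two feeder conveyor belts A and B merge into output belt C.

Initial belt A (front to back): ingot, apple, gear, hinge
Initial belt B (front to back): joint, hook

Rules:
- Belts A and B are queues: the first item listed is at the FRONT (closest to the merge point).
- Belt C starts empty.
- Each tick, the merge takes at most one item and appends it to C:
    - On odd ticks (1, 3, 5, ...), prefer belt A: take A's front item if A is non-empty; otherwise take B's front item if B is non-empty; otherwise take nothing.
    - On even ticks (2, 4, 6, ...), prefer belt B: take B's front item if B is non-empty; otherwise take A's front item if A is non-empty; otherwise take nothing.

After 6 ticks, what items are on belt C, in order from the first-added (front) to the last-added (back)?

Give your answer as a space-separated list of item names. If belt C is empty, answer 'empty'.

Tick 1: prefer A, take ingot from A; A=[apple,gear,hinge] B=[joint,hook] C=[ingot]
Tick 2: prefer B, take joint from B; A=[apple,gear,hinge] B=[hook] C=[ingot,joint]
Tick 3: prefer A, take apple from A; A=[gear,hinge] B=[hook] C=[ingot,joint,apple]
Tick 4: prefer B, take hook from B; A=[gear,hinge] B=[-] C=[ingot,joint,apple,hook]
Tick 5: prefer A, take gear from A; A=[hinge] B=[-] C=[ingot,joint,apple,hook,gear]
Tick 6: prefer B, take hinge from A; A=[-] B=[-] C=[ingot,joint,apple,hook,gear,hinge]

Answer: ingot joint apple hook gear hinge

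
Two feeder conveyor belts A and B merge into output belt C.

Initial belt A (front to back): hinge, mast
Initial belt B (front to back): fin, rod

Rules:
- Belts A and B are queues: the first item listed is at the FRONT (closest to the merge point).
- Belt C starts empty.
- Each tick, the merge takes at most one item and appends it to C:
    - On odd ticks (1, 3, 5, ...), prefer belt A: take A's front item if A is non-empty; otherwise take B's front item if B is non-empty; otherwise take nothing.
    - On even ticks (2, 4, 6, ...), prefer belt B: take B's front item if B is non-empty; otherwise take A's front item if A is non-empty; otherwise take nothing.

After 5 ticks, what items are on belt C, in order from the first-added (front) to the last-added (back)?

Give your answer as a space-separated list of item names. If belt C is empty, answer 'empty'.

Tick 1: prefer A, take hinge from A; A=[mast] B=[fin,rod] C=[hinge]
Tick 2: prefer B, take fin from B; A=[mast] B=[rod] C=[hinge,fin]
Tick 3: prefer A, take mast from A; A=[-] B=[rod] C=[hinge,fin,mast]
Tick 4: prefer B, take rod from B; A=[-] B=[-] C=[hinge,fin,mast,rod]
Tick 5: prefer A, both empty, nothing taken; A=[-] B=[-] C=[hinge,fin,mast,rod]

Answer: hinge fin mast rod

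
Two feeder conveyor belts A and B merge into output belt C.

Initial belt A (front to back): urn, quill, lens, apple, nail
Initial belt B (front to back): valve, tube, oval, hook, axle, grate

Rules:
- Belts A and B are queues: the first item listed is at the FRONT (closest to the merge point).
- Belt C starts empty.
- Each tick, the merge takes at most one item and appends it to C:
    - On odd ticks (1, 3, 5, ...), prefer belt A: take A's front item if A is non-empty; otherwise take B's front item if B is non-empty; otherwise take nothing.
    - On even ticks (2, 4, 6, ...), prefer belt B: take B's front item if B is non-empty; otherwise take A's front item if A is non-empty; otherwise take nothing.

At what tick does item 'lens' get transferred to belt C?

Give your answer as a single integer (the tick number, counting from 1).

Answer: 5

Derivation:
Tick 1: prefer A, take urn from A; A=[quill,lens,apple,nail] B=[valve,tube,oval,hook,axle,grate] C=[urn]
Tick 2: prefer B, take valve from B; A=[quill,lens,apple,nail] B=[tube,oval,hook,axle,grate] C=[urn,valve]
Tick 3: prefer A, take quill from A; A=[lens,apple,nail] B=[tube,oval,hook,axle,grate] C=[urn,valve,quill]
Tick 4: prefer B, take tube from B; A=[lens,apple,nail] B=[oval,hook,axle,grate] C=[urn,valve,quill,tube]
Tick 5: prefer A, take lens from A; A=[apple,nail] B=[oval,hook,axle,grate] C=[urn,valve,quill,tube,lens]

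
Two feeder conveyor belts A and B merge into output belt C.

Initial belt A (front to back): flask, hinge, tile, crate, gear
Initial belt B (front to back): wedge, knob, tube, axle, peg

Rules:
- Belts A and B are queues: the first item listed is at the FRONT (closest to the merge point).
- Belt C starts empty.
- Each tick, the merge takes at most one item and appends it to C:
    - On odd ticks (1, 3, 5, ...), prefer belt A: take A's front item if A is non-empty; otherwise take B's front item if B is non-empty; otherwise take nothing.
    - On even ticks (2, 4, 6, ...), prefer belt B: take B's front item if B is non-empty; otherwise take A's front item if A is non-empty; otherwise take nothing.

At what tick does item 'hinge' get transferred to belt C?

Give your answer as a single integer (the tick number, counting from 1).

Answer: 3

Derivation:
Tick 1: prefer A, take flask from A; A=[hinge,tile,crate,gear] B=[wedge,knob,tube,axle,peg] C=[flask]
Tick 2: prefer B, take wedge from B; A=[hinge,tile,crate,gear] B=[knob,tube,axle,peg] C=[flask,wedge]
Tick 3: prefer A, take hinge from A; A=[tile,crate,gear] B=[knob,tube,axle,peg] C=[flask,wedge,hinge]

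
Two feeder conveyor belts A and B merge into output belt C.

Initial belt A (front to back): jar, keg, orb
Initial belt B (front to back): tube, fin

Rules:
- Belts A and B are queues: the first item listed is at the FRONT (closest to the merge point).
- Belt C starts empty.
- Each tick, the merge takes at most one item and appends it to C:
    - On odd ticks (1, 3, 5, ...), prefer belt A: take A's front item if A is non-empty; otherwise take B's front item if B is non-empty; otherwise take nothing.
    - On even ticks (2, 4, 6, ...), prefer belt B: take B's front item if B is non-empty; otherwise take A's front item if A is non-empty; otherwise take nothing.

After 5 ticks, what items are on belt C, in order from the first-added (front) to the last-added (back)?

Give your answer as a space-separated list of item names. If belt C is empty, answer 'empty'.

Tick 1: prefer A, take jar from A; A=[keg,orb] B=[tube,fin] C=[jar]
Tick 2: prefer B, take tube from B; A=[keg,orb] B=[fin] C=[jar,tube]
Tick 3: prefer A, take keg from A; A=[orb] B=[fin] C=[jar,tube,keg]
Tick 4: prefer B, take fin from B; A=[orb] B=[-] C=[jar,tube,keg,fin]
Tick 5: prefer A, take orb from A; A=[-] B=[-] C=[jar,tube,keg,fin,orb]

Answer: jar tube keg fin orb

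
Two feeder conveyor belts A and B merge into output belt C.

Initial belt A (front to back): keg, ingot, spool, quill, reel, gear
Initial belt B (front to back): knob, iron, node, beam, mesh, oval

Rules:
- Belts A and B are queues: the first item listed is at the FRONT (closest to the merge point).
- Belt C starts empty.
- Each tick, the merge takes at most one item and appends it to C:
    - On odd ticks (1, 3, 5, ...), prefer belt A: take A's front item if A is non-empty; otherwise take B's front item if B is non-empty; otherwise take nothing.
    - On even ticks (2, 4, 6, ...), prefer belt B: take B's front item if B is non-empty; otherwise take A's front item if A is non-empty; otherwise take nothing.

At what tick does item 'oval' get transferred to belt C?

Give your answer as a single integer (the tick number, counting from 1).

Tick 1: prefer A, take keg from A; A=[ingot,spool,quill,reel,gear] B=[knob,iron,node,beam,mesh,oval] C=[keg]
Tick 2: prefer B, take knob from B; A=[ingot,spool,quill,reel,gear] B=[iron,node,beam,mesh,oval] C=[keg,knob]
Tick 3: prefer A, take ingot from A; A=[spool,quill,reel,gear] B=[iron,node,beam,mesh,oval] C=[keg,knob,ingot]
Tick 4: prefer B, take iron from B; A=[spool,quill,reel,gear] B=[node,beam,mesh,oval] C=[keg,knob,ingot,iron]
Tick 5: prefer A, take spool from A; A=[quill,reel,gear] B=[node,beam,mesh,oval] C=[keg,knob,ingot,iron,spool]
Tick 6: prefer B, take node from B; A=[quill,reel,gear] B=[beam,mesh,oval] C=[keg,knob,ingot,iron,spool,node]
Tick 7: prefer A, take quill from A; A=[reel,gear] B=[beam,mesh,oval] C=[keg,knob,ingot,iron,spool,node,quill]
Tick 8: prefer B, take beam from B; A=[reel,gear] B=[mesh,oval] C=[keg,knob,ingot,iron,spool,node,quill,beam]
Tick 9: prefer A, take reel from A; A=[gear] B=[mesh,oval] C=[keg,knob,ingot,iron,spool,node,quill,beam,reel]
Tick 10: prefer B, take mesh from B; A=[gear] B=[oval] C=[keg,knob,ingot,iron,spool,node,quill,beam,reel,mesh]
Tick 11: prefer A, take gear from A; A=[-] B=[oval] C=[keg,knob,ingot,iron,spool,node,quill,beam,reel,mesh,gear]
Tick 12: prefer B, take oval from B; A=[-] B=[-] C=[keg,knob,ingot,iron,spool,node,quill,beam,reel,mesh,gear,oval]

Answer: 12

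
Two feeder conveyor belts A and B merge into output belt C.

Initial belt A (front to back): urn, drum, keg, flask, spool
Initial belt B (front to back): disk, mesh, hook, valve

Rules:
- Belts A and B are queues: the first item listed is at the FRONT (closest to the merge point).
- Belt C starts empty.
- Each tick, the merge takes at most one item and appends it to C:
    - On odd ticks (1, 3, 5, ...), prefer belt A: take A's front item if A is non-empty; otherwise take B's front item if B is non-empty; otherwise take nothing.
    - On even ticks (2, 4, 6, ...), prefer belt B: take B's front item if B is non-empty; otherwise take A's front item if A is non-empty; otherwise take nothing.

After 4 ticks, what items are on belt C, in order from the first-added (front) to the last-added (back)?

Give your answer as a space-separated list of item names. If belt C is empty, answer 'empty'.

Tick 1: prefer A, take urn from A; A=[drum,keg,flask,spool] B=[disk,mesh,hook,valve] C=[urn]
Tick 2: prefer B, take disk from B; A=[drum,keg,flask,spool] B=[mesh,hook,valve] C=[urn,disk]
Tick 3: prefer A, take drum from A; A=[keg,flask,spool] B=[mesh,hook,valve] C=[urn,disk,drum]
Tick 4: prefer B, take mesh from B; A=[keg,flask,spool] B=[hook,valve] C=[urn,disk,drum,mesh]

Answer: urn disk drum mesh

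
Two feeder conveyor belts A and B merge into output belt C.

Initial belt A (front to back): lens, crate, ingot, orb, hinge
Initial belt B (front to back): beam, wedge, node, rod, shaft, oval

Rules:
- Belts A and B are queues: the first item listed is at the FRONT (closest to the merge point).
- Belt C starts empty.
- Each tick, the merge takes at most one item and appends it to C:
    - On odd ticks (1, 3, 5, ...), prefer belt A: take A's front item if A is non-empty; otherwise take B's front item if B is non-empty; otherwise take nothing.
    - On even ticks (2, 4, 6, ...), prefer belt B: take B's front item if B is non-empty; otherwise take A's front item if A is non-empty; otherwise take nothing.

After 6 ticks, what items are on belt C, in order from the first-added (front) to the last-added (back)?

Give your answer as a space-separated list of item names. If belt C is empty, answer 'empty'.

Answer: lens beam crate wedge ingot node

Derivation:
Tick 1: prefer A, take lens from A; A=[crate,ingot,orb,hinge] B=[beam,wedge,node,rod,shaft,oval] C=[lens]
Tick 2: prefer B, take beam from B; A=[crate,ingot,orb,hinge] B=[wedge,node,rod,shaft,oval] C=[lens,beam]
Tick 3: prefer A, take crate from A; A=[ingot,orb,hinge] B=[wedge,node,rod,shaft,oval] C=[lens,beam,crate]
Tick 4: prefer B, take wedge from B; A=[ingot,orb,hinge] B=[node,rod,shaft,oval] C=[lens,beam,crate,wedge]
Tick 5: prefer A, take ingot from A; A=[orb,hinge] B=[node,rod,shaft,oval] C=[lens,beam,crate,wedge,ingot]
Tick 6: prefer B, take node from B; A=[orb,hinge] B=[rod,shaft,oval] C=[lens,beam,crate,wedge,ingot,node]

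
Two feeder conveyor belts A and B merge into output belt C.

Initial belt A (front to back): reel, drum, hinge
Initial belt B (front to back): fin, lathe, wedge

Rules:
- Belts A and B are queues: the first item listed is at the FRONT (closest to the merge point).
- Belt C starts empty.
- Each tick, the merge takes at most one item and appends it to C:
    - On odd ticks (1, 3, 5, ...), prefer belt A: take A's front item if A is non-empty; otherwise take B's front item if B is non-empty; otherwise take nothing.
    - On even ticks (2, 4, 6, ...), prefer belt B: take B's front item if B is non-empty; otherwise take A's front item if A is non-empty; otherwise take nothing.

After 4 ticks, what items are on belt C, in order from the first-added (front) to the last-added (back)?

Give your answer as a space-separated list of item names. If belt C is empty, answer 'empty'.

Answer: reel fin drum lathe

Derivation:
Tick 1: prefer A, take reel from A; A=[drum,hinge] B=[fin,lathe,wedge] C=[reel]
Tick 2: prefer B, take fin from B; A=[drum,hinge] B=[lathe,wedge] C=[reel,fin]
Tick 3: prefer A, take drum from A; A=[hinge] B=[lathe,wedge] C=[reel,fin,drum]
Tick 4: prefer B, take lathe from B; A=[hinge] B=[wedge] C=[reel,fin,drum,lathe]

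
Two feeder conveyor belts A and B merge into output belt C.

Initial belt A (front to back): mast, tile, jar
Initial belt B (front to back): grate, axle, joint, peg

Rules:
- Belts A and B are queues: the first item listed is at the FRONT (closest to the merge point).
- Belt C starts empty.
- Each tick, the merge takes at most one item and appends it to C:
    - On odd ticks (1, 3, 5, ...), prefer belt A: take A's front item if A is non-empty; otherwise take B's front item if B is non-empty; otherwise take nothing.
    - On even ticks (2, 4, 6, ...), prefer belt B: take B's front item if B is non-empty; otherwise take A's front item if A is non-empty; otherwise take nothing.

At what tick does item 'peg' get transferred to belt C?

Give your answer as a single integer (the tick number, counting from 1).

Answer: 7

Derivation:
Tick 1: prefer A, take mast from A; A=[tile,jar] B=[grate,axle,joint,peg] C=[mast]
Tick 2: prefer B, take grate from B; A=[tile,jar] B=[axle,joint,peg] C=[mast,grate]
Tick 3: prefer A, take tile from A; A=[jar] B=[axle,joint,peg] C=[mast,grate,tile]
Tick 4: prefer B, take axle from B; A=[jar] B=[joint,peg] C=[mast,grate,tile,axle]
Tick 5: prefer A, take jar from A; A=[-] B=[joint,peg] C=[mast,grate,tile,axle,jar]
Tick 6: prefer B, take joint from B; A=[-] B=[peg] C=[mast,grate,tile,axle,jar,joint]
Tick 7: prefer A, take peg from B; A=[-] B=[-] C=[mast,grate,tile,axle,jar,joint,peg]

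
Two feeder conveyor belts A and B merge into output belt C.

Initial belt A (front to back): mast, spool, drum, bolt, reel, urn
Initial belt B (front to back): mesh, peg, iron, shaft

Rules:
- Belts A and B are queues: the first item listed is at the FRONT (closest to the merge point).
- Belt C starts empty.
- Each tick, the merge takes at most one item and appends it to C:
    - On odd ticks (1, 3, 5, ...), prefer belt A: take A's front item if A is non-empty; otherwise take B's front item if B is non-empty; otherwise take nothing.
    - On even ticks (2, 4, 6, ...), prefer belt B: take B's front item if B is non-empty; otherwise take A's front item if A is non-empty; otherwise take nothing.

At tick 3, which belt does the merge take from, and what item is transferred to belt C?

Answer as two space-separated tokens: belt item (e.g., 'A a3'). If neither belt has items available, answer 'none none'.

Tick 1: prefer A, take mast from A; A=[spool,drum,bolt,reel,urn] B=[mesh,peg,iron,shaft] C=[mast]
Tick 2: prefer B, take mesh from B; A=[spool,drum,bolt,reel,urn] B=[peg,iron,shaft] C=[mast,mesh]
Tick 3: prefer A, take spool from A; A=[drum,bolt,reel,urn] B=[peg,iron,shaft] C=[mast,mesh,spool]

Answer: A spool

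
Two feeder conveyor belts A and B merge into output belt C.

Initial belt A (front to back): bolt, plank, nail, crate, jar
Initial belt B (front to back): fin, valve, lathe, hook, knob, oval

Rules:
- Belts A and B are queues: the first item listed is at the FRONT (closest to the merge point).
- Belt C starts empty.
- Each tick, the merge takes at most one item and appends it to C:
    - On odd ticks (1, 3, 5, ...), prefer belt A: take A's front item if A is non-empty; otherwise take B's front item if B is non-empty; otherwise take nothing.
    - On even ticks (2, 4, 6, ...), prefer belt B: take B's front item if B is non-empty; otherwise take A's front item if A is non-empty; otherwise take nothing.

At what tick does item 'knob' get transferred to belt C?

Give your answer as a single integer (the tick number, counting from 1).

Answer: 10

Derivation:
Tick 1: prefer A, take bolt from A; A=[plank,nail,crate,jar] B=[fin,valve,lathe,hook,knob,oval] C=[bolt]
Tick 2: prefer B, take fin from B; A=[plank,nail,crate,jar] B=[valve,lathe,hook,knob,oval] C=[bolt,fin]
Tick 3: prefer A, take plank from A; A=[nail,crate,jar] B=[valve,lathe,hook,knob,oval] C=[bolt,fin,plank]
Tick 4: prefer B, take valve from B; A=[nail,crate,jar] B=[lathe,hook,knob,oval] C=[bolt,fin,plank,valve]
Tick 5: prefer A, take nail from A; A=[crate,jar] B=[lathe,hook,knob,oval] C=[bolt,fin,plank,valve,nail]
Tick 6: prefer B, take lathe from B; A=[crate,jar] B=[hook,knob,oval] C=[bolt,fin,plank,valve,nail,lathe]
Tick 7: prefer A, take crate from A; A=[jar] B=[hook,knob,oval] C=[bolt,fin,plank,valve,nail,lathe,crate]
Tick 8: prefer B, take hook from B; A=[jar] B=[knob,oval] C=[bolt,fin,plank,valve,nail,lathe,crate,hook]
Tick 9: prefer A, take jar from A; A=[-] B=[knob,oval] C=[bolt,fin,plank,valve,nail,lathe,crate,hook,jar]
Tick 10: prefer B, take knob from B; A=[-] B=[oval] C=[bolt,fin,plank,valve,nail,lathe,crate,hook,jar,knob]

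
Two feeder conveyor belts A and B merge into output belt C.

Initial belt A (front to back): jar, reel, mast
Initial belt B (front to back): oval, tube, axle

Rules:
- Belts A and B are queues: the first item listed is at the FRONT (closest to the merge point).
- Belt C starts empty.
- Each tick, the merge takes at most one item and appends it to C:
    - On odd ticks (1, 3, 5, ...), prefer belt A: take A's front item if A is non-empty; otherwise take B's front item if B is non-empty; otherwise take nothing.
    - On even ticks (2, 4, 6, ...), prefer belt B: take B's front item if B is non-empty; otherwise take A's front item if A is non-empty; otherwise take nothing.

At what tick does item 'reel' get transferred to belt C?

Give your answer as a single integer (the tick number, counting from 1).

Answer: 3

Derivation:
Tick 1: prefer A, take jar from A; A=[reel,mast] B=[oval,tube,axle] C=[jar]
Tick 2: prefer B, take oval from B; A=[reel,mast] B=[tube,axle] C=[jar,oval]
Tick 3: prefer A, take reel from A; A=[mast] B=[tube,axle] C=[jar,oval,reel]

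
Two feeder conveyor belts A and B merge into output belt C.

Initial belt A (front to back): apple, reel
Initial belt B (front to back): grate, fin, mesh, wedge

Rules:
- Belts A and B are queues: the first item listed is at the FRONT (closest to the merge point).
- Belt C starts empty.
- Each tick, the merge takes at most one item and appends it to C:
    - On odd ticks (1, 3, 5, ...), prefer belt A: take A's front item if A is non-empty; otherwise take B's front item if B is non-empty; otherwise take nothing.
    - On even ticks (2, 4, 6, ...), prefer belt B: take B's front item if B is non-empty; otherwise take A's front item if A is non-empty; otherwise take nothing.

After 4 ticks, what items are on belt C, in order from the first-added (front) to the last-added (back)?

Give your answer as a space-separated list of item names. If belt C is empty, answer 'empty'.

Answer: apple grate reel fin

Derivation:
Tick 1: prefer A, take apple from A; A=[reel] B=[grate,fin,mesh,wedge] C=[apple]
Tick 2: prefer B, take grate from B; A=[reel] B=[fin,mesh,wedge] C=[apple,grate]
Tick 3: prefer A, take reel from A; A=[-] B=[fin,mesh,wedge] C=[apple,grate,reel]
Tick 4: prefer B, take fin from B; A=[-] B=[mesh,wedge] C=[apple,grate,reel,fin]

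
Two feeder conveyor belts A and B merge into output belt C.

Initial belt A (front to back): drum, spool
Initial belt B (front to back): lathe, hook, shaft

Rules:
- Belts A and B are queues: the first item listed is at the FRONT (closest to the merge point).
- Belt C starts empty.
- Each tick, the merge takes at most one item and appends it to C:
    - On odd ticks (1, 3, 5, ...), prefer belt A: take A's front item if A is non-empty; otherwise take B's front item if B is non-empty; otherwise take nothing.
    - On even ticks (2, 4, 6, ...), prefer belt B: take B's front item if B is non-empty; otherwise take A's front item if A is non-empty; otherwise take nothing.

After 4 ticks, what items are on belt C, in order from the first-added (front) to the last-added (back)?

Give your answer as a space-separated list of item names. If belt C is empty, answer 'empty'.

Answer: drum lathe spool hook

Derivation:
Tick 1: prefer A, take drum from A; A=[spool] B=[lathe,hook,shaft] C=[drum]
Tick 2: prefer B, take lathe from B; A=[spool] B=[hook,shaft] C=[drum,lathe]
Tick 3: prefer A, take spool from A; A=[-] B=[hook,shaft] C=[drum,lathe,spool]
Tick 4: prefer B, take hook from B; A=[-] B=[shaft] C=[drum,lathe,spool,hook]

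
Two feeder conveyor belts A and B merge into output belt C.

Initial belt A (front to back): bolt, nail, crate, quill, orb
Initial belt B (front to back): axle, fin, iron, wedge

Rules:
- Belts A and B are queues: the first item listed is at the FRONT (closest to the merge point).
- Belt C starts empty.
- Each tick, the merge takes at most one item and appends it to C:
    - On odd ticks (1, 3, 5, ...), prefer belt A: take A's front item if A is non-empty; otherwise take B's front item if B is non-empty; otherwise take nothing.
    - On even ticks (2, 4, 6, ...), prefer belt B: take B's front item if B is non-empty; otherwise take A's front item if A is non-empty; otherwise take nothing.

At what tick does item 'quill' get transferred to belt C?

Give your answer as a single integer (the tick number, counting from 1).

Answer: 7

Derivation:
Tick 1: prefer A, take bolt from A; A=[nail,crate,quill,orb] B=[axle,fin,iron,wedge] C=[bolt]
Tick 2: prefer B, take axle from B; A=[nail,crate,quill,orb] B=[fin,iron,wedge] C=[bolt,axle]
Tick 3: prefer A, take nail from A; A=[crate,quill,orb] B=[fin,iron,wedge] C=[bolt,axle,nail]
Tick 4: prefer B, take fin from B; A=[crate,quill,orb] B=[iron,wedge] C=[bolt,axle,nail,fin]
Tick 5: prefer A, take crate from A; A=[quill,orb] B=[iron,wedge] C=[bolt,axle,nail,fin,crate]
Tick 6: prefer B, take iron from B; A=[quill,orb] B=[wedge] C=[bolt,axle,nail,fin,crate,iron]
Tick 7: prefer A, take quill from A; A=[orb] B=[wedge] C=[bolt,axle,nail,fin,crate,iron,quill]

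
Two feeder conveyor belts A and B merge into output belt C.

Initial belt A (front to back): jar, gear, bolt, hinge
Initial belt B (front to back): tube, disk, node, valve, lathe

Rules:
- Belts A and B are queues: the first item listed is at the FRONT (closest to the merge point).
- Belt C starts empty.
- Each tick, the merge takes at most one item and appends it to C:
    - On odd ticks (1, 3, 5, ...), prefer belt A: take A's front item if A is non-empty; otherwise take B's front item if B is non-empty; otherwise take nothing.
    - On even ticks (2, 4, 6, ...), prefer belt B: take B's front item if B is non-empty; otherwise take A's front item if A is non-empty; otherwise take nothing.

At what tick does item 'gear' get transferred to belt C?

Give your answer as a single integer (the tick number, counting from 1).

Tick 1: prefer A, take jar from A; A=[gear,bolt,hinge] B=[tube,disk,node,valve,lathe] C=[jar]
Tick 2: prefer B, take tube from B; A=[gear,bolt,hinge] B=[disk,node,valve,lathe] C=[jar,tube]
Tick 3: prefer A, take gear from A; A=[bolt,hinge] B=[disk,node,valve,lathe] C=[jar,tube,gear]

Answer: 3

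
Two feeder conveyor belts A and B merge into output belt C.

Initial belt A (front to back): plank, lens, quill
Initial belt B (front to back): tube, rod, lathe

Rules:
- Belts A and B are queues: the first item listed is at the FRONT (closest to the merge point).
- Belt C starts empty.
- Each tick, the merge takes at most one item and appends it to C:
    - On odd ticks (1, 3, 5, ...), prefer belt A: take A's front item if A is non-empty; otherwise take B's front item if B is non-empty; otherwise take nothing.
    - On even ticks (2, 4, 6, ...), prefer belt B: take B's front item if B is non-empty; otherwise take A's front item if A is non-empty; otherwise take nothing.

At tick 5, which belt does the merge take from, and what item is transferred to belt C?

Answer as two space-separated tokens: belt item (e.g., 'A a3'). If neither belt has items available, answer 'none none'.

Answer: A quill

Derivation:
Tick 1: prefer A, take plank from A; A=[lens,quill] B=[tube,rod,lathe] C=[plank]
Tick 2: prefer B, take tube from B; A=[lens,quill] B=[rod,lathe] C=[plank,tube]
Tick 3: prefer A, take lens from A; A=[quill] B=[rod,lathe] C=[plank,tube,lens]
Tick 4: prefer B, take rod from B; A=[quill] B=[lathe] C=[plank,tube,lens,rod]
Tick 5: prefer A, take quill from A; A=[-] B=[lathe] C=[plank,tube,lens,rod,quill]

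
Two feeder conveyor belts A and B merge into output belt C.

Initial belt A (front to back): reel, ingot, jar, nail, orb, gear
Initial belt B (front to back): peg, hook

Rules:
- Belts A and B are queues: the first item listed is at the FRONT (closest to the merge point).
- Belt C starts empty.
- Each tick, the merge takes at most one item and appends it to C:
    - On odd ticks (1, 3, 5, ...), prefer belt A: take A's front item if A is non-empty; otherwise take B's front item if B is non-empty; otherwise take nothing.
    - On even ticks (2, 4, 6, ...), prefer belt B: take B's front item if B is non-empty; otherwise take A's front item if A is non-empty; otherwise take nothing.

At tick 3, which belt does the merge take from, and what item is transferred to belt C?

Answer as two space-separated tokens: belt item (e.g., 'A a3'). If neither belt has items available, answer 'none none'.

Tick 1: prefer A, take reel from A; A=[ingot,jar,nail,orb,gear] B=[peg,hook] C=[reel]
Tick 2: prefer B, take peg from B; A=[ingot,jar,nail,orb,gear] B=[hook] C=[reel,peg]
Tick 3: prefer A, take ingot from A; A=[jar,nail,orb,gear] B=[hook] C=[reel,peg,ingot]

Answer: A ingot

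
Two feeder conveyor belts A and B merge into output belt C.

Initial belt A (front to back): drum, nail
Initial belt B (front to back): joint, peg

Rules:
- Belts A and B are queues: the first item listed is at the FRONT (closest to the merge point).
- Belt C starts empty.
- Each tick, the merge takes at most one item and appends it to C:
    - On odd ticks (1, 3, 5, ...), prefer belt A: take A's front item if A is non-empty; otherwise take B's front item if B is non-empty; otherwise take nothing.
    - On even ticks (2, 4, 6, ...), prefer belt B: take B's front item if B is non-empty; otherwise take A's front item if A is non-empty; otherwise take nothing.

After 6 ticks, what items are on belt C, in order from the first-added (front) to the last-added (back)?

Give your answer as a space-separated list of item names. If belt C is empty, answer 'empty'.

Answer: drum joint nail peg

Derivation:
Tick 1: prefer A, take drum from A; A=[nail] B=[joint,peg] C=[drum]
Tick 2: prefer B, take joint from B; A=[nail] B=[peg] C=[drum,joint]
Tick 3: prefer A, take nail from A; A=[-] B=[peg] C=[drum,joint,nail]
Tick 4: prefer B, take peg from B; A=[-] B=[-] C=[drum,joint,nail,peg]
Tick 5: prefer A, both empty, nothing taken; A=[-] B=[-] C=[drum,joint,nail,peg]
Tick 6: prefer B, both empty, nothing taken; A=[-] B=[-] C=[drum,joint,nail,peg]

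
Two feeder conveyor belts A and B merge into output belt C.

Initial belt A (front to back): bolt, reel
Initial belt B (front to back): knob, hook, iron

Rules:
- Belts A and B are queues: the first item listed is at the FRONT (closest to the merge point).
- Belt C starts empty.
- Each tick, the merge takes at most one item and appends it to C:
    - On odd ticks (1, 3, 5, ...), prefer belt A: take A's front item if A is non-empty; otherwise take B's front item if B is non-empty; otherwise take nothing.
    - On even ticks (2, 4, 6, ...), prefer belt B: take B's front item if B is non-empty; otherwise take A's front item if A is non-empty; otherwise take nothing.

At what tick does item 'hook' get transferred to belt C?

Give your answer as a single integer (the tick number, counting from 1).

Tick 1: prefer A, take bolt from A; A=[reel] B=[knob,hook,iron] C=[bolt]
Tick 2: prefer B, take knob from B; A=[reel] B=[hook,iron] C=[bolt,knob]
Tick 3: prefer A, take reel from A; A=[-] B=[hook,iron] C=[bolt,knob,reel]
Tick 4: prefer B, take hook from B; A=[-] B=[iron] C=[bolt,knob,reel,hook]

Answer: 4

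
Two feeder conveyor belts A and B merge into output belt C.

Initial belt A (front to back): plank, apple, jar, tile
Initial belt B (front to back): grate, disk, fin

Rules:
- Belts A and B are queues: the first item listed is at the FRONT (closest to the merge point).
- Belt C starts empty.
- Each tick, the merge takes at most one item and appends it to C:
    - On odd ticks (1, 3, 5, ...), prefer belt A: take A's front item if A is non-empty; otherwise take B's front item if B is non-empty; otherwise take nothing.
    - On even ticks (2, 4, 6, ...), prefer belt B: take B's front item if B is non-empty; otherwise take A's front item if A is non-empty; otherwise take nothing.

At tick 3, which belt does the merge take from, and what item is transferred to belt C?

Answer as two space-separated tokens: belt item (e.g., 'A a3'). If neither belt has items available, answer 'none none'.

Answer: A apple

Derivation:
Tick 1: prefer A, take plank from A; A=[apple,jar,tile] B=[grate,disk,fin] C=[plank]
Tick 2: prefer B, take grate from B; A=[apple,jar,tile] B=[disk,fin] C=[plank,grate]
Tick 3: prefer A, take apple from A; A=[jar,tile] B=[disk,fin] C=[plank,grate,apple]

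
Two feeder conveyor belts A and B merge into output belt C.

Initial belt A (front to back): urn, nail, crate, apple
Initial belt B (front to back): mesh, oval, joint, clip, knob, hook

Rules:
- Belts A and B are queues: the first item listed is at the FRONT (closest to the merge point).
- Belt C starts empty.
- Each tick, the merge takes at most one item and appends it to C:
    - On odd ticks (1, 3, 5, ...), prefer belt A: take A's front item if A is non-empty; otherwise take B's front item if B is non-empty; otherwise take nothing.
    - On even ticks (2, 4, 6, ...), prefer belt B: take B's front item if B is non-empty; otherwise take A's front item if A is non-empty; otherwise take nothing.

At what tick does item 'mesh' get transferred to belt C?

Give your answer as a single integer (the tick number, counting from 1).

Answer: 2

Derivation:
Tick 1: prefer A, take urn from A; A=[nail,crate,apple] B=[mesh,oval,joint,clip,knob,hook] C=[urn]
Tick 2: prefer B, take mesh from B; A=[nail,crate,apple] B=[oval,joint,clip,knob,hook] C=[urn,mesh]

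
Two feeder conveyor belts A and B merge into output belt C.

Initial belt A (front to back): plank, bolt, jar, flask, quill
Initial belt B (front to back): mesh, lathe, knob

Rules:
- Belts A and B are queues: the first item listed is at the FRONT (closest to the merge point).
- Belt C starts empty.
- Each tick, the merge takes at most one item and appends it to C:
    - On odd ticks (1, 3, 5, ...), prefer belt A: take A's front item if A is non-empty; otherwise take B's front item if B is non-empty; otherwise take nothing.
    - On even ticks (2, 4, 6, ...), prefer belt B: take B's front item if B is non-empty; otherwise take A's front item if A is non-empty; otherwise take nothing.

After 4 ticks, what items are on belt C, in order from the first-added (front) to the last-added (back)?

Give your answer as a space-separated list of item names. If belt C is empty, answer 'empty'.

Answer: plank mesh bolt lathe

Derivation:
Tick 1: prefer A, take plank from A; A=[bolt,jar,flask,quill] B=[mesh,lathe,knob] C=[plank]
Tick 2: prefer B, take mesh from B; A=[bolt,jar,flask,quill] B=[lathe,knob] C=[plank,mesh]
Tick 3: prefer A, take bolt from A; A=[jar,flask,quill] B=[lathe,knob] C=[plank,mesh,bolt]
Tick 4: prefer B, take lathe from B; A=[jar,flask,quill] B=[knob] C=[plank,mesh,bolt,lathe]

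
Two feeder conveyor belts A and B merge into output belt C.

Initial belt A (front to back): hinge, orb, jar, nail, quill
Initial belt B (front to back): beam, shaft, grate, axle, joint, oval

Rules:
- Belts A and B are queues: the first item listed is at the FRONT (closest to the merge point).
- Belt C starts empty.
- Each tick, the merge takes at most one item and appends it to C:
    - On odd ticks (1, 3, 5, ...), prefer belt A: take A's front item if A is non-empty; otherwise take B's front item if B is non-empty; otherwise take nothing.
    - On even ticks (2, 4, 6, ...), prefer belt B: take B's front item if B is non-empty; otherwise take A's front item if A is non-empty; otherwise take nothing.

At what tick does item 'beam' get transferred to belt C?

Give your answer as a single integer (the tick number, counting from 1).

Answer: 2

Derivation:
Tick 1: prefer A, take hinge from A; A=[orb,jar,nail,quill] B=[beam,shaft,grate,axle,joint,oval] C=[hinge]
Tick 2: prefer B, take beam from B; A=[orb,jar,nail,quill] B=[shaft,grate,axle,joint,oval] C=[hinge,beam]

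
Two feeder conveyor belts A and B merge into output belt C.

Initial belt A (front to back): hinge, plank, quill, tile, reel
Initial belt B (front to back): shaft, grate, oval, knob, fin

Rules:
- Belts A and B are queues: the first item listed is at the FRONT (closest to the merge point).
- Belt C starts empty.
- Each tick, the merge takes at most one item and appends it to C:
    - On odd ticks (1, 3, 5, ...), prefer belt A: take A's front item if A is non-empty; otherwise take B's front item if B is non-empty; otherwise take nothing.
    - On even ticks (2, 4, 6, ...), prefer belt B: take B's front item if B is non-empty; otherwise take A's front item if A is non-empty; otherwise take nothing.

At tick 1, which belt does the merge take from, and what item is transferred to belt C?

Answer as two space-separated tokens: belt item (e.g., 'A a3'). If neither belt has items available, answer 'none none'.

Answer: A hinge

Derivation:
Tick 1: prefer A, take hinge from A; A=[plank,quill,tile,reel] B=[shaft,grate,oval,knob,fin] C=[hinge]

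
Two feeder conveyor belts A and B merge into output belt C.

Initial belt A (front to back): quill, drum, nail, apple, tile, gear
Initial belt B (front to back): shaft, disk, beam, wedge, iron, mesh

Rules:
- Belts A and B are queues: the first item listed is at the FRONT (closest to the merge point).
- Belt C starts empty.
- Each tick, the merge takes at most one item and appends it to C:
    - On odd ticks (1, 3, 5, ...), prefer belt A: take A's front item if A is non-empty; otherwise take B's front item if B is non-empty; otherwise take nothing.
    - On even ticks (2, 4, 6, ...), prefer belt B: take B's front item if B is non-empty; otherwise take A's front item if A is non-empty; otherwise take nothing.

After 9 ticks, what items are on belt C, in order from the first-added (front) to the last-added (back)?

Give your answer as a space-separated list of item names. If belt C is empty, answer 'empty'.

Answer: quill shaft drum disk nail beam apple wedge tile

Derivation:
Tick 1: prefer A, take quill from A; A=[drum,nail,apple,tile,gear] B=[shaft,disk,beam,wedge,iron,mesh] C=[quill]
Tick 2: prefer B, take shaft from B; A=[drum,nail,apple,tile,gear] B=[disk,beam,wedge,iron,mesh] C=[quill,shaft]
Tick 3: prefer A, take drum from A; A=[nail,apple,tile,gear] B=[disk,beam,wedge,iron,mesh] C=[quill,shaft,drum]
Tick 4: prefer B, take disk from B; A=[nail,apple,tile,gear] B=[beam,wedge,iron,mesh] C=[quill,shaft,drum,disk]
Tick 5: prefer A, take nail from A; A=[apple,tile,gear] B=[beam,wedge,iron,mesh] C=[quill,shaft,drum,disk,nail]
Tick 6: prefer B, take beam from B; A=[apple,tile,gear] B=[wedge,iron,mesh] C=[quill,shaft,drum,disk,nail,beam]
Tick 7: prefer A, take apple from A; A=[tile,gear] B=[wedge,iron,mesh] C=[quill,shaft,drum,disk,nail,beam,apple]
Tick 8: prefer B, take wedge from B; A=[tile,gear] B=[iron,mesh] C=[quill,shaft,drum,disk,nail,beam,apple,wedge]
Tick 9: prefer A, take tile from A; A=[gear] B=[iron,mesh] C=[quill,shaft,drum,disk,nail,beam,apple,wedge,tile]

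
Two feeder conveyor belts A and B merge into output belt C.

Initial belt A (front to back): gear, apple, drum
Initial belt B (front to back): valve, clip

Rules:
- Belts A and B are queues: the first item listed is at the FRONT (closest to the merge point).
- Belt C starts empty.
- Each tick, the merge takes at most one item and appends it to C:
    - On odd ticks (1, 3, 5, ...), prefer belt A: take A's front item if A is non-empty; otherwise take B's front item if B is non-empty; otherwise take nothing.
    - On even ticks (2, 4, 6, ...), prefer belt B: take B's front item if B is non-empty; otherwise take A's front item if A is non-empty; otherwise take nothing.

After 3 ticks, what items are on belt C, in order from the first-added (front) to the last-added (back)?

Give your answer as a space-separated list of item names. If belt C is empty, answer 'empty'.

Answer: gear valve apple

Derivation:
Tick 1: prefer A, take gear from A; A=[apple,drum] B=[valve,clip] C=[gear]
Tick 2: prefer B, take valve from B; A=[apple,drum] B=[clip] C=[gear,valve]
Tick 3: prefer A, take apple from A; A=[drum] B=[clip] C=[gear,valve,apple]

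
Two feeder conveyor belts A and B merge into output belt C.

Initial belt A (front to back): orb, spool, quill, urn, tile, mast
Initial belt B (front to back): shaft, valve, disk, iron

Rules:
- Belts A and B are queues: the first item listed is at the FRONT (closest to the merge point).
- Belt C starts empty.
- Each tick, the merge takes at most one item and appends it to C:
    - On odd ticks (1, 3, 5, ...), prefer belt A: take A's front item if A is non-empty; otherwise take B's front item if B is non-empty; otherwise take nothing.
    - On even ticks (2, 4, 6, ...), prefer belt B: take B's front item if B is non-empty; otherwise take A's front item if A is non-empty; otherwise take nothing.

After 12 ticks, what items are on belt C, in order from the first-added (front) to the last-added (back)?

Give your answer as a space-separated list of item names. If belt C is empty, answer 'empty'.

Answer: orb shaft spool valve quill disk urn iron tile mast

Derivation:
Tick 1: prefer A, take orb from A; A=[spool,quill,urn,tile,mast] B=[shaft,valve,disk,iron] C=[orb]
Tick 2: prefer B, take shaft from B; A=[spool,quill,urn,tile,mast] B=[valve,disk,iron] C=[orb,shaft]
Tick 3: prefer A, take spool from A; A=[quill,urn,tile,mast] B=[valve,disk,iron] C=[orb,shaft,spool]
Tick 4: prefer B, take valve from B; A=[quill,urn,tile,mast] B=[disk,iron] C=[orb,shaft,spool,valve]
Tick 5: prefer A, take quill from A; A=[urn,tile,mast] B=[disk,iron] C=[orb,shaft,spool,valve,quill]
Tick 6: prefer B, take disk from B; A=[urn,tile,mast] B=[iron] C=[orb,shaft,spool,valve,quill,disk]
Tick 7: prefer A, take urn from A; A=[tile,mast] B=[iron] C=[orb,shaft,spool,valve,quill,disk,urn]
Tick 8: prefer B, take iron from B; A=[tile,mast] B=[-] C=[orb,shaft,spool,valve,quill,disk,urn,iron]
Tick 9: prefer A, take tile from A; A=[mast] B=[-] C=[orb,shaft,spool,valve,quill,disk,urn,iron,tile]
Tick 10: prefer B, take mast from A; A=[-] B=[-] C=[orb,shaft,spool,valve,quill,disk,urn,iron,tile,mast]
Tick 11: prefer A, both empty, nothing taken; A=[-] B=[-] C=[orb,shaft,spool,valve,quill,disk,urn,iron,tile,mast]
Tick 12: prefer B, both empty, nothing taken; A=[-] B=[-] C=[orb,shaft,spool,valve,quill,disk,urn,iron,tile,mast]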